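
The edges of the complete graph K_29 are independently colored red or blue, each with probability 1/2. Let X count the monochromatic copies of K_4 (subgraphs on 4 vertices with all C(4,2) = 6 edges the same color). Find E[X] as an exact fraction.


Let X = Σ_S X_S over the C(29, 4) = 23751 subsets S of size 4, where X_S = 1 if the K_4 on S is monochromatic.
For a fixed S, the K_4 on S has C(4, 2) = 6 edges. P[all 6 edges red] = (1/2)^6, and likewise for blue, so P[monochromatic] = 2·(1/2)^6 = 2^{1 − 6} = 1/32.
By linearity: E[X] = C(29, 4) · 2^{1 − 6} = 23751 · 1/32 = 23751/32.
Numerically: E[X] ≈ 742.2188.

E[X] = C(29,4)·2^(1−C(4,2)) = 23751/32 ≈ 742.2188.


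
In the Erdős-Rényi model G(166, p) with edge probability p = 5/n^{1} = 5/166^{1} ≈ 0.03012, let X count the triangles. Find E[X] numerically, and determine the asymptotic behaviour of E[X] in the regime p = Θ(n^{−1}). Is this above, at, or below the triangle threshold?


Number of potential triangles: C(166, 3) = 748660.
Each occurs with probability p³ ≈ (0.03012)³ ≈ 2.732661e-05.
By linearity: E[X] = C(166, 3)·p³ ≈ 748660 · 2.732661e-05 ≈ 20.4583.
Here α = 1, so p = 5/n is exactly at the triangle threshold p ~ 1/n. Asymptotically E[X] → c³/6 = 5³/6 = 125/6 ≈ 20.8333, a bounded constant. In this regime the triangle count is asymptotically Poisson(c³/6).

E[X] ≈ 20.4583; in regime p = Θ(1/n^{1}) E[X] stays bounded (at the triangle threshold p ~ 1/n).


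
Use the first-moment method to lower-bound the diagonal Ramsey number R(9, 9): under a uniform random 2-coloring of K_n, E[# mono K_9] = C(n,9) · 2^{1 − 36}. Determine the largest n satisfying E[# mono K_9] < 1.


We need C(n, 9) · 2^{1 − 36} < 1, i.e. C(n, 9) < 2^{36 − 1} = 34359738368.
Check values of n near the boundary:
  n = 62: C(62, 9) = 20286591270; 20286591270 < 34359738368? YES
  n = 63: C(63, 9) = 23667689815; 23667689815 < 34359738368? YES
  n = 64: C(64, 9) = 27540584512; 27540584512 < 34359738368? YES
  n = 65: C(65, 9) = 31966749880; 31966749880 < 34359738368? YES
  n = 66: C(66, 9) = 37014131440; 37014131440 < 34359738368? NO
The largest n with C(n, 9) < 34359738368 is n = 65 (where E[X] = 3995843735/4294967296 ≈ 0.9304). Hence R(9, 9) > 65, i.e. R(9, 9) ≥ 66.

Largest n = 65; hence R(9, 9) > 65.


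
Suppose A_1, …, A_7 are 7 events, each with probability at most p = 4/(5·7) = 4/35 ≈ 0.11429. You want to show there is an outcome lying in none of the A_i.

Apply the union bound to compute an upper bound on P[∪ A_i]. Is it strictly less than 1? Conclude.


Union bound: P[∪_{i=1}^{7} A_i] ≤ Σ_i P[A_i] ≤ 7·p = 7·(4/35) = 4/5.
Numerically: 4/5 ≈ 0.80000.
Is 4/5 < 1? YES.
Since P[∪ A_i] ≤ 4/5 < 1, the complement has P[∩ A_i^c] ≥ 1 − 4/5 = 1/5 > 0, so some outcome avoids every A_i.

7·p = 4/5 ≈ 0.80000; existence CERTIFIED by the union bound.


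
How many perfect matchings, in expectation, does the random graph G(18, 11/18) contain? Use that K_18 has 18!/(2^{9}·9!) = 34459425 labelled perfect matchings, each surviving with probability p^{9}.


K_18 has 18!/(2^{9}·9!) = 34459425 labelled perfect matchings.
For each such perfect matching H, let X_H = 1 if all 9 edges of H are present in G. Then P[X_H = 1] = p^{9} = (11/18)^{9} = 2357947691/198359290368.
By linearity of expectation: E[X] = Σ_H E[X_H] = 34459425 · p^{9} = 34459425 · 2357947691/198359290368 = 1003129896443675/2448880128.
Numerically: E[X] ≈ 4.0963e+05.

E[X] = 34459425 · (11/18)^{9} = 1003129896443675/2448880128 ≈ 4.0963e+05.


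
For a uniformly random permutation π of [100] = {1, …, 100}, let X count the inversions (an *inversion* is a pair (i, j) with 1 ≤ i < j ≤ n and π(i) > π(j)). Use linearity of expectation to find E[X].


Write X = Σ X_I over the C(100, 2) = 4950 pairs i < j, with X_I the indicator of one inversion.
There are 4950 indicators.
For each fixed pair i < j, the values π(i) and π(j) are two distinct elements of {1, …, 100} in uniformly random order; by symmetry P[π(i) > π(j)] = 1/2.
By linearity: E[X] = 4950 · (1/2) = C(100, 2) · (1/2) = 4950/2 = 2475 ≈ 2475.000.

E[X] = 2475 = 2475.000.


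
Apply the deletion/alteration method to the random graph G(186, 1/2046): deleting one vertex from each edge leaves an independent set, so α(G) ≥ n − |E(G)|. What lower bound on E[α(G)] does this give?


E[|E(G)|] = C(186, 2)·p = 17205 · (1/2046) = 185/22.
E[α(G)] ≥ n − E[|E(G)|] = 186 − 185/22 = 3907/22.
Numerically: ≈ 177.590909.
(This is only a lower bound; the true E[α(G)] may be larger.)

E[α(G)] ≥ 3907/22 ≈ 177.590909.


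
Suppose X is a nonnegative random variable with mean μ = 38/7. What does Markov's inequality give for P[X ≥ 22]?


μ = E[X] = 38/7, a = 22.
Markov: P[X ≥ 22] ≤ μ/a = (38/7)/22 = 19/77.
Numerically: ≈ 0.2468.
(Since a = 22 > μ = 5.4286, the bound 19/77 is < 1 and informative.)

P[X ≥ 22] ≤ 19/77 ≈ 0.2468.


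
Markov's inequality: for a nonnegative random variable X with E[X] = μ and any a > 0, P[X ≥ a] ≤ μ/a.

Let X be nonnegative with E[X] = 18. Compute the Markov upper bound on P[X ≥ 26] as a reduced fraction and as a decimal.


μ = E[X] = 18, a = 26.
Markov: P[X ≥ 26] ≤ μ/a = (18)/26 = 9/13.
Numerically: ≈ 0.6923.
(Since a = 26 > μ = 18.0000, the bound 9/13 is < 1 and informative.)

P[X ≥ 26] ≤ 9/13 ≈ 0.6923.


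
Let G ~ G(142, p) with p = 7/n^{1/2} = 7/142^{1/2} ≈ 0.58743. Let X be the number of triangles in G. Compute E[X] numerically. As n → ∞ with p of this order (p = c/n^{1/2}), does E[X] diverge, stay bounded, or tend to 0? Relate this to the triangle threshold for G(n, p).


Number of potential triangles: C(142, 3) = 467180.
Each occurs with probability p³ ≈ (0.58743)³ ≈ 2.0270367e-01.
By linearity: E[X] = C(142, 3)·p³ ≈ 467180 · 2.0270367e-01 ≈ 94699.09874.
Since α = 1/2 < 1, p = c/n^{1/2} ≫ 1/n is above the triangle threshold p ~ 1/n. Asymptotically E[X] ~ (c³/6)·n^{3(1−α)} = (7³/6)·n^{1.5} → ∞; triangles are abundant w.h.p.

E[X] ≈ 94699.09874; in regime p = Θ(1/n^{1/2}) E[X] diverges (above the triangle threshold p ~ 1/n).


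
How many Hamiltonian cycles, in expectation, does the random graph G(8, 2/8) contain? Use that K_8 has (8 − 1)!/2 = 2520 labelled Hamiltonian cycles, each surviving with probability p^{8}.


K_8 has (8 − 1)!/2 = 2520 labelled Hamiltonian cycles.
For each such Hamiltonian cycle H, let X_H = 1 if all 8 edges of H are present in G. Then P[X_H = 1] = p^{8} = (1/4)^{8} = 1/65536.
By linearity of expectation: E[X] = Σ_H E[X_H] = 2520 · p^{8} = 2520 · 1/65536 = 315/8192.
Numerically: E[X] ≈ 0.0385.

E[X] = 2520 · (1/4)^{8} = 315/8192 ≈ 0.0385.


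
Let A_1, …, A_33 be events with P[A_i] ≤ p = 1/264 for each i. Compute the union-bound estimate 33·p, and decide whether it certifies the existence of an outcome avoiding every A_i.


Union bound: P[∪_{i=1}^{33} A_i] ≤ Σ_i P[A_i] ≤ 33·p = 33·(1/264) = 1/8.
Numerically: 1/8 ≈ 0.12500.
Is 1/8 < 1? YES.
Since P[∪ A_i] ≤ 1/8 < 1, the complement has P[∩ A_i^c] ≥ 1 − 1/8 = 7/8 > 0, so some outcome avoids every A_i.

33·p = 1/8 ≈ 0.12500; existence CERTIFIED by the union bound.


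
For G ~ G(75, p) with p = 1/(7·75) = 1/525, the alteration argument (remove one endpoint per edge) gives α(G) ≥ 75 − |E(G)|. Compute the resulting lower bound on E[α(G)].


E[|E(G)|] = C(75, 2)·p = 2775 · (1/525) = 37/7.
E[α(G)] ≥ n − E[|E(G)|] = 75 − 37/7 = 488/7.
Numerically: ≈ 69.714.
(This is only a lower bound; the true E[α(G)] may be larger.)

E[α(G)] ≥ 488/7 ≈ 69.714.


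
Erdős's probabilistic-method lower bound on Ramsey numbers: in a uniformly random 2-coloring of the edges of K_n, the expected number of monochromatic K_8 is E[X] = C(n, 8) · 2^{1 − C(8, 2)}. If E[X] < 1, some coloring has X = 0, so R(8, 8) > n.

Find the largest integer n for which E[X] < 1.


We need C(n, 8) · 2^{1 − 28} < 1, i.e. C(n, 8) < 2^{28 − 1} = 134217728.
Check values of n near the boundary:
  n = 37: C(37, 8) = 38608020; 38608020 < 134217728? YES
  n = 38: C(38, 8) = 48903492; 48903492 < 134217728? YES
  n = 39: C(39, 8) = 61523748; 61523748 < 134217728? YES
  n = 40: C(40, 8) = 76904685; 76904685 < 134217728? YES
  n = 41: C(41, 8) = 95548245; 95548245 < 134217728? YES
  n = 42: C(42, 8) = 118030185; 118030185 < 134217728? YES
  n = 43: C(43, 8) = 145008513; 145008513 < 134217728? NO
  n = 44: C(44, 8) = 177232627; 177232627 < 134217728? NO
The largest n with C(n, 8) < 134217728 is n = 42 (where E[X] = 118030185/134217728 ≈ 0.8793934). Hence R(8, 8) > 42, i.e. R(8, 8) ≥ 43.

Largest n = 42; hence R(8, 8) > 42.


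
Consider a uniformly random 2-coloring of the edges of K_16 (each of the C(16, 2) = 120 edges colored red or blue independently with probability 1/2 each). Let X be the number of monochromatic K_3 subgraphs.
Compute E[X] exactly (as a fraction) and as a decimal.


Let X = Σ_S X_S over the C(16, 3) = 560 subsets S of size 3, where X_S = 1 if the K_3 on S is monochromatic.
For a fixed S, the K_3 on S has C(3, 2) = 3 edges. P[all 3 edges red] = (1/2)^3, and likewise for blue, so P[monochromatic] = 2·(1/2)^3 = 2^{1 − 3} = 1/4.
By linearity: E[X] = C(16, 3) · 2^{1 − 3} = 560 · 1/4 = 140.
Numerically: E[X] ≈ 140.00000.

E[X] = C(16,3)·2^(1−C(3,2)) = 140 ≈ 140.00000.


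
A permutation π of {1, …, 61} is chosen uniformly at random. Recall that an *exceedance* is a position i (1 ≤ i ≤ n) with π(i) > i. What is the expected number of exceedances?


Write X = Σ_{i=1}^{61} X_i, where X_i = 1_{π(i) > i}.
For each fixed i, π(i) is uniform over {1, …, 61} (marginal of a uniform permutation), so P[π(i) > i] = (n − i)/n. Summing: Σ_{i=1}^{61} (n − i)/n = (0 + 1 + … + 60)/61 = 61(61 − 1)/(2·61) = (61 − 1)/2.
Hence E[X] = Σ_{i=1}^{61} (61 − i)/61 = 30 ≈ 30.000.

E[X] = 30 = 30.000.


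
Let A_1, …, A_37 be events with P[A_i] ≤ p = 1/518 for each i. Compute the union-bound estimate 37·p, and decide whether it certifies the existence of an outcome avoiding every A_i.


Union bound: P[∪_{i=1}^{37} A_i] ≤ Σ_i P[A_i] ≤ 37·p = 37·(1/518) = 1/14.
Numerically: 1/14 ≈ 0.071429.
Is 1/14 < 1? YES.
Since P[∪ A_i] ≤ 1/14 < 1, the complement has P[∩ A_i^c] ≥ 1 − 1/14 = 13/14 > 0, so some outcome avoids every A_i.

37·p = 1/14 ≈ 0.071429; existence CERTIFIED by the union bound.


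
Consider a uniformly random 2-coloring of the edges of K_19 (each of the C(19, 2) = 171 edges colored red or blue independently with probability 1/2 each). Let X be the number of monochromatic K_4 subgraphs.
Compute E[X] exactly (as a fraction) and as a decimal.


Let X = Σ_S X_S over the C(19, 4) = 3876 subsets S of size 4, where X_S = 1 if the K_4 on S is monochromatic.
For a fixed S, the K_4 on S has C(4, 2) = 6 edges. P[all 6 edges red] = (1/2)^6, and likewise for blue, so P[monochromatic] = 2·(1/2)^6 = 2^{1 − 6} = 1/32.
Summing: E[X] = C(19, 4) · 2^{1 − 6} = 3876 · 1/32 = 969/8.
Numerically: E[X] ≈ 121.1250.

E[X] = C(19,4)·2^(1−C(4,2)) = 969/8 ≈ 121.1250.


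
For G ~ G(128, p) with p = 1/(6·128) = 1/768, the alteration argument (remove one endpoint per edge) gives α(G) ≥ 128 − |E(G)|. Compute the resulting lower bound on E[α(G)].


E[|E(G)|] = C(128, 2)·p = 8128 · (1/768) = 127/12.
E[α(G)] ≥ n − E[|E(G)|] = 128 − 127/12 = 1409/12.
Numerically: ≈ 117.41667.
(This is only a lower bound; the true E[α(G)] may be larger.)

E[α(G)] ≥ 1409/12 ≈ 117.41667.


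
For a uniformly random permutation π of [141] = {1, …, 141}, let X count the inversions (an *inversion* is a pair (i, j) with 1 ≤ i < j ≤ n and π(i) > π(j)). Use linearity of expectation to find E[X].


Write X = Σ X_I over the C(141, 2) = 9870 pairs i < j, with X_I the indicator of one inversion.
There are 9870 indicators.
For each fixed pair i < j, the values π(i) and π(j) are two distinct elements of {1, …, 141} in uniformly random order; by symmetry P[π(i) > π(j)] = 1/2.
By linearity: E[X] = 9870 · (1/2) = C(141, 2) · (1/2) = 9870/2 = 4935 ≈ 4935.000.

E[X] = 4935 = 4935.000.


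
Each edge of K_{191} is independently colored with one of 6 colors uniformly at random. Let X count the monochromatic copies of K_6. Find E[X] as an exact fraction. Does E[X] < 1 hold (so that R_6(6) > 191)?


E[X] = C(191, 6) · 6^{1 − 15} = 62291483793 · 6^{−14} = 62291483793/78364164096.
As a reduced fraction: E[X] = 6921275977/8707129344 ≈ 0.795.
Is E[X] < 1? YES.
Since E[X] < 1, there exists a 6-coloring of K_{191} with no monochromatic K_6; hence R_6(6) > 191.

E[X] = 6921275977/8707129344 ≈ 0.795; E[X] < 1, so R_6(6) > 191.


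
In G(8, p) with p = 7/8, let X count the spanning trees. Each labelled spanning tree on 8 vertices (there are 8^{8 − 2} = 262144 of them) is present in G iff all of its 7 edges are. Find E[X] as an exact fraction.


K_8 has 8^{8 − 2} = 262144 labelled spanning trees.
For each such spanning tree H, let X_H = 1 if all 7 edges of H are present in G. Then P[X_H = 1] = p^{7} = (7/8)^{7} = 823543/2097152.
By linearity of expectation: E[X] = Σ_H E[X_H] = 262144 · p^{7} = 262144 · 823543/2097152 = 823543/8.
Numerically: E[X] ≈ 102943.

E[X] = 262144 · (7/8)^{7} = 823543/8 ≈ 102943.


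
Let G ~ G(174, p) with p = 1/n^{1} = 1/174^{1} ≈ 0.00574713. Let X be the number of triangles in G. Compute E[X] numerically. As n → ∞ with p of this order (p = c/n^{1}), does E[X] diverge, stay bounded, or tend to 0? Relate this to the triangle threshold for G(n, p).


Number of potential triangles: C(174, 3) = 862924.
Each occurs with probability p³ ≈ (0.00574713)³ ≈ 1.89824496e-07.
By linearity: E[X] = C(174, 3)·p³ ≈ 862924 · 1.89824496e-07 ≈ 0.163804.
Here α = 1, so p = 1/n is exactly at the triangle threshold p ~ 1/n. Asymptotically E[X] → c³/6 = 1³/6 = 1/6 ≈ 0.166667, a bounded constant. In this regime the triangle count is asymptotically Poisson(c³/6).

E[X] ≈ 0.163804; in regime p = Θ(1/n^{1}) E[X] stays bounded (at the triangle threshold p ~ 1/n).


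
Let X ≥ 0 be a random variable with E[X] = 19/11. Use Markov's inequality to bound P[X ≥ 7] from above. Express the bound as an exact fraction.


μ = E[X] = 19/11, a = 7.
Markov: P[X ≥ 7] ≤ μ/a = (19/11)/7 = 19/77.
Numerically: ≈ 0.247.
(Since a = 7 > μ = 1.727, the bound 19/77 is < 1 and informative.)

P[X ≥ 7] ≤ 19/77 ≈ 0.247.


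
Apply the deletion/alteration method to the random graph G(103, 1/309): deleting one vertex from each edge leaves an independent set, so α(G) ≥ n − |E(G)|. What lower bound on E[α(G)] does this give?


E[|E(G)|] = C(103, 2)·p = 5253 · (1/309) = 17.
E[α(G)] ≥ n − E[|E(G)|] = 103 − 17 = 86.
Numerically: ≈ 86.000.
(This is only a lower bound; the true E[α(G)] may be larger.)

E[α(G)] ≥ 86 ≈ 86.000.


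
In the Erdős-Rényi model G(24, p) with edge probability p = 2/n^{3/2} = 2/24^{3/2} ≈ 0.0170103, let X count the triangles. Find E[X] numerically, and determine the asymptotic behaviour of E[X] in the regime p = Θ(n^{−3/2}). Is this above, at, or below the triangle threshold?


Number of potential triangles: C(24, 3) = 2024.
Each occurs with probability p³ ≈ (0.0170103)³ ≈ 4.92197495e-06.
By linearity: E[X] = C(24, 3)·p³ ≈ 2024 · 4.92197495e-06 ≈ 0.009962.
Since α = 3/2 > 1, p = c/n^{3/2} = o(1/n) is below the triangle threshold p ~ 1/n. Asymptotically E[X] ~ (c³/6)·n^{3(1−α)} = (2³/6)·n^{-1.5} → 0, so by Markov's inequality G has no triangles w.h.p.

E[X] ≈ 0.009962; in regime p = Θ(1/n^{3/2}) E[X] tends to 0 (below the triangle threshold p ~ 1/n).


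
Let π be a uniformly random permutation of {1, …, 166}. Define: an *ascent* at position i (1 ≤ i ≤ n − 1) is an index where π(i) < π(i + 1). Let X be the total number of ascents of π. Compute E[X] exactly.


Write X = Σ X_I over i = 1, …, 165, with X_I the indicator of one ascent.
There are 165 indicators.
For each fixed i, the pair (π(i), π(i+1)) is a uniformly random ordered pair of distinct values from {1, …, 166}; by symmetry P[π(i) < π(i+1)] = 1/2.
By linearity: E[X] = 165 · (1/2) = (166 − 1) · (1/2) = 165/2 ≈ 82.500.

E[X] = 165/2 = 82.500.


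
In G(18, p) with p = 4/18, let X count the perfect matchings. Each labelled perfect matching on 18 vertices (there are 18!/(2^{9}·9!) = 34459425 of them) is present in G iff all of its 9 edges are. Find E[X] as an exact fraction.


K_18 has 18!/(2^{9}·9!) = 34459425 labelled perfect matchings.
For each such perfect matching H, let X_H = 1 if all 9 edges of H are present in G. Then P[X_H = 1] = p^{9} = (2/9)^{9} = 512/387420489.
Summing the indicators: E[X] = Σ_H E[X_H] = 34459425 · p^{9} = 34459425 · 512/387420489 = 217817600/4782969.
Numerically: E[X] ≈ 45.5.

E[X] = 34459425 · (2/9)^{9} = 217817600/4782969 ≈ 45.5.


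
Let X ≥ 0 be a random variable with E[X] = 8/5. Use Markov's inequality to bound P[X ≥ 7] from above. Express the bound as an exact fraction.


μ = E[X] = 8/5, a = 7.
Markov: P[X ≥ 7] ≤ μ/a = (8/5)/7 = 8/35.
Numerically: ≈ 0.229.
(Since a = 7 > μ = 1.600, the bound 8/35 is < 1 and informative.)

P[X ≥ 7] ≤ 8/35 ≈ 0.229.


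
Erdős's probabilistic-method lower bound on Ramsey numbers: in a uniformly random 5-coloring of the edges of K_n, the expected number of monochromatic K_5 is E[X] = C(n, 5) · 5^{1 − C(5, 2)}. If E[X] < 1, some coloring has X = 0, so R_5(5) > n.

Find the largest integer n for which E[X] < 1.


We need C(n, 5) · 5^{1 − 10} < 1, i.e. C(n, 5) < 5^{10 − 1} = 1953125.
Check values of n near the boundary:
  n = 48: C(48, 5) = 1712304; 1712304 < 1953125? YES
  n = 49: C(49, 5) = 1906884; 1906884 < 1953125? YES
  n = 50: C(50, 5) = 2118760; 2118760 < 1953125? NO
The largest n with C(n, 5) < 1953125 is n = 49 (where E[X] = 1906884/1953125 ≈ 0.976). Hence R_5(5) > 49, i.e. R_5(5) ≥ 50.

Largest n = 49; hence R_5(5) > 49.


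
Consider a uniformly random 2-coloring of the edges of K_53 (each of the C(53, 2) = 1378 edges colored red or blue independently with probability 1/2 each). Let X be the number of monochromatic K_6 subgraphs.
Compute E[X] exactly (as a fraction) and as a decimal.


Let X = Σ_S X_S over the C(53, 6) = 22957480 subsets S of size 6, where X_S = 1 if the K_6 on S is monochromatic.
For a fixed S, the K_6 on S has C(6, 2) = 15 edges. P[all 15 edges red] = (1/2)^15, and likewise for blue, so P[monochromatic] = 2·(1/2)^15 = 2^{1 − 15} = 1/16384.
Summing: E[X] = C(53, 6) · 2^{1 − 15} = 22957480 · 1/16384 = 2869685/2048.
Numerically: E[X] ≈ 1401.21338.

E[X] = C(53,6)·2^(1−C(6,2)) = 2869685/2048 ≈ 1401.21338.


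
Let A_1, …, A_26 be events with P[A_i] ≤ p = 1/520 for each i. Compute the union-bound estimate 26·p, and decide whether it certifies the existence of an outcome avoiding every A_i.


Union bound: P[∪_{i=1}^{26} A_i] ≤ Σ_i P[A_i] ≤ 26·p = 26·(1/520) = 1/20.
Numerically: 1/20 ≈ 0.0500.
Is 1/20 < 1? YES.
Since P[∪ A_i] ≤ 1/20 < 1, the complement has P[∩ A_i^c] ≥ 1 − 1/20 = 19/20 > 0, so some outcome avoids every A_i.

26·p = 1/20 ≈ 0.0500; existence CERTIFIED by the union bound.


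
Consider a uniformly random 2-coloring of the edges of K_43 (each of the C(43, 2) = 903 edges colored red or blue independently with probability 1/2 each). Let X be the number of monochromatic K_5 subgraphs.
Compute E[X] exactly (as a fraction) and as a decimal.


Let X = Σ_S X_S over the C(43, 5) = 962598 subsets S of size 5, where X_S = 1 if the K_5 on S is monochromatic.
For a fixed S, the K_5 on S has C(5, 2) = 10 edges. P[all 10 edges red] = (1/2)^10, and likewise for blue, so P[monochromatic] = 2·(1/2)^10 = 2^{1 − 10} = 1/512.
Summing: E[X] = C(43, 5) · 2^{1 − 10} = 962598 · 1/512 = 481299/256.
Numerically: E[X] ≈ 1880.074219.

E[X] = C(43,5)·2^(1−C(5,2)) = 481299/256 ≈ 1880.074219.


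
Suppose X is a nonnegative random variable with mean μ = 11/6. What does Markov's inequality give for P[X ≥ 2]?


μ = E[X] = 11/6, a = 2.
Markov: P[X ≥ 2] ≤ μ/a = (11/6)/2 = 11/12.
Numerically: ≈ 0.9167.
(Since a = 2 > μ = 1.8333, the bound 11/12 is < 1 and informative.)

P[X ≥ 2] ≤ 11/12 ≈ 0.9167.


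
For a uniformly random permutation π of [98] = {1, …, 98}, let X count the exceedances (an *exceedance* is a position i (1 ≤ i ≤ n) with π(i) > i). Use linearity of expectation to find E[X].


Write X = Σ_{i=1}^{98} X_i, where X_i = 1_{π(i) > i}.
For each fixed i, π(i) is uniform over {1, …, 98} (marginal of a uniform permutation), so P[π(i) > i] = (n − i)/n. Summing: Σ_{i=1}^{98} (n − i)/n = (0 + 1 + … + 97)/98 = 98(98 − 1)/(2·98) = (98 − 1)/2.
Hence E[X] = Σ_{i=1}^{98} (98 − i)/98 = 97/2 ≈ 48.5000.

E[X] = 97/2 = 48.5000.


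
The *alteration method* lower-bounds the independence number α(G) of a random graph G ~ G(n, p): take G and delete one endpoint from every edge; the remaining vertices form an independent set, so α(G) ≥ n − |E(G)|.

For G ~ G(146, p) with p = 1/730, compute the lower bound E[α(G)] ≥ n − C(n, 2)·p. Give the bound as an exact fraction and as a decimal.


E[|E(G)|] = C(146, 2)·p = 10585 · (1/730) = 29/2.
E[α(G)] ≥ n − E[|E(G)|] = 146 − 29/2 = 263/2.
Numerically: ≈ 131.500000.
(This is only a lower bound; the true E[α(G)] may be larger.)

E[α(G)] ≥ 263/2 ≈ 131.500000.


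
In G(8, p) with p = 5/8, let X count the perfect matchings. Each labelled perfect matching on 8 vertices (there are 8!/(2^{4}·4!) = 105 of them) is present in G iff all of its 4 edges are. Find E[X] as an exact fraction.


K_8 has 8!/(2^{4}·4!) = 105 labelled perfect matchings.
For each such perfect matching H, let X_H = 1 if all 4 edges of H are present in G. Then P[X_H = 1] = p^{4} = (5/8)^{4} = 625/4096.
Summing the indicators: E[X] = Σ_H E[X_H] = 105 · p^{4} = 105 · 625/4096 = 65625/4096.
Numerically: E[X] ≈ 16.0217.

E[X] = 105 · (5/8)^{4} = 65625/4096 ≈ 16.0217.


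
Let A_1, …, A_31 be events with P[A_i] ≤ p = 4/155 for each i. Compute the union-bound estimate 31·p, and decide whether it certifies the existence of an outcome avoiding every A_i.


Union bound: P[∪_{i=1}^{31} A_i] ≤ Σ_i P[A_i] ≤ 31·p = 31·(4/155) = 4/5.
Numerically: 4/5 ≈ 0.80000.
Is 4/5 < 1? YES.
Since P[∪ A_i] ≤ 4/5 < 1, the complement has P[∩ A_i^c] ≥ 1 − 4/5 = 1/5 > 0, so some outcome avoids every A_i.

31·p = 4/5 ≈ 0.80000; existence CERTIFIED by the union bound.


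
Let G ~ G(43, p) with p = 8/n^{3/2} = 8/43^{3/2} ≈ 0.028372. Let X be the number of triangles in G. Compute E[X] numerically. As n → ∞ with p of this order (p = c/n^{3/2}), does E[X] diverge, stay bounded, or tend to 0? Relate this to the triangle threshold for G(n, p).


Number of potential triangles: C(43, 3) = 12341.
Each occurs with probability p³ ≈ (0.028372)³ ≈ 2.2838202e-05.
By linearity: E[X] = C(43, 3)·p³ ≈ 12341 · 2.2838202e-05 ≈ 0.28185.
Since α = 3/2 > 1, p = c/n^{3/2} = o(1/n) is below the triangle threshold p ~ 1/n. Asymptotically E[X] ~ (c³/6)·n^{3(1−α)} = (8³/6)·n^{-1.5} → 0, so by Markov's inequality G has no triangles w.h.p.

E[X] ≈ 0.28185; in regime p = Θ(1/n^{3/2}) E[X] tends to 0 (below the triangle threshold p ~ 1/n).


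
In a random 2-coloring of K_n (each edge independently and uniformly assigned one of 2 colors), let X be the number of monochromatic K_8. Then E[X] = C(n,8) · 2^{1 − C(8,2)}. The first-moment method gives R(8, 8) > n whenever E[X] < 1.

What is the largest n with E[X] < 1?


We need C(n, 8) · 2^{1 − 28} < 1, i.e. C(n, 8) < 2^{28 − 1} = 134217728.
Check values of n near the boundary:
  n = 41: C(41, 8) = 95548245; 95548245 < 134217728? YES
  n = 42: C(42, 8) = 118030185; 118030185 < 134217728? YES
  n = 43: C(43, 8) = 145008513; 145008513 < 134217728? NO
  n = 44: C(44, 8) = 177232627; 177232627 < 134217728? NO
  n = 45: C(45, 8) = 215553195; 215553195 < 134217728? NO
The largest n with C(n, 8) < 134217728 is n = 42 (where E[X] = 118030185/134217728 ≈ 0.8793934). Hence R(8, 8) > 42, i.e. R(8, 8) ≥ 43.

Largest n = 42; hence R(8, 8) > 42.


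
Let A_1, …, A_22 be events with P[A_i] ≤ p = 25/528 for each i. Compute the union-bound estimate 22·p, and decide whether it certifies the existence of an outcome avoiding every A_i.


Union bound: P[∪_{i=1}^{22} A_i] ≤ Σ_i P[A_i] ≤ 22·p = 22·(25/528) = 25/24.
Numerically: 25/24 ≈ 1.0416667.
Is 25/24 < 1? NO.
Since the bound 25/24 is ≥ 1, the union bound is uninformative here; it does NOT by itself certify existence.

22·p = 25/24 ≈ 1.0416667; existence NOT certified by the union bound.


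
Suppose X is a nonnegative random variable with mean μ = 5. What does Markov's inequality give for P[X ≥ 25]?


μ = E[X] = 5, a = 25.
Markov: P[X ≥ 25] ≤ μ/a = (5)/25 = 1/5.
Numerically: ≈ 0.2000.
(Since a = 25 > μ = 5.0000, the bound 1/5 is < 1 and informative.)

P[X ≥ 25] ≤ 1/5 ≈ 0.2000.


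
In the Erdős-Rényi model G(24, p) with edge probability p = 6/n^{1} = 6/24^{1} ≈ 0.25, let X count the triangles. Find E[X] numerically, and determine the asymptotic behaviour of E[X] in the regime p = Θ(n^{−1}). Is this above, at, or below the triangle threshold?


Number of potential triangles: C(24, 3) = 2024.
Each occurs with probability p³ ≈ (0.25)³ ≈ 1.56250000e-02.
By linearity: E[X] = C(24, 3)·p³ ≈ 2024 · 1.56250000e-02 ≈ 31.625000.
Here α = 1, so p = 6/n is exactly at the triangle threshold p ~ 1/n. Asymptotically E[X] → c³/6 = 6³/6 = 36 ≈ 36.000000, a bounded constant. In this regime the triangle count is asymptotically Poisson(c³/6).

E[X] ≈ 31.625000; in regime p = Θ(1/n^{1}) E[X] stays bounded (at the triangle threshold p ~ 1/n).


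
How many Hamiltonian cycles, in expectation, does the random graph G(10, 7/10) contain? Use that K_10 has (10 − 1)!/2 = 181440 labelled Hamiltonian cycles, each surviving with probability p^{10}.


K_10 has (10 − 1)!/2 = 181440 labelled Hamiltonian cycles.
For each such Hamiltonian cycle H, let X_H = 1 if all 10 edges of H are present in G. Then P[X_H = 1] = p^{10} = (7/10)^{10} = 282475249/10000000000.
Summing the indicators: E[X] = Σ_H E[X_H] = 181440 · p^{10} = 181440 · 282475249/10000000000 = 160163466183/31250000.
Numerically: E[X] ≈ 5125.23.

E[X] = 181440 · (7/10)^{10} = 160163466183/31250000 ≈ 5125.23.


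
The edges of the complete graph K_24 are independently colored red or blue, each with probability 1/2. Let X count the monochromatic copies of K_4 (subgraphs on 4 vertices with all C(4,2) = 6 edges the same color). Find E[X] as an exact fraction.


Let X = Σ_S X_S over the C(24, 4) = 10626 subsets S of size 4, where X_S = 1 if the K_4 on S is monochromatic.
For a fixed S, the K_4 on S has C(4, 2) = 6 edges. P[all 6 edges red] = (1/2)^6, and likewise for blue, so P[monochromatic] = 2·(1/2)^6 = 2^{1 − 6} = 1/32.
Summing: E[X] = C(24, 4) · 2^{1 − 6} = 10626 · 1/32 = 5313/16.
Numerically: E[X] ≈ 332.06250.

E[X] = C(24,4)·2^(1−C(4,2)) = 5313/16 ≈ 332.06250.


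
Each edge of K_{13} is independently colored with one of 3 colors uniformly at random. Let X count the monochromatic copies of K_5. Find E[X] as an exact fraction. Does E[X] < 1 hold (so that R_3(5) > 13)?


E[X] = C(13, 5) · 3^{1 − 10} = 1287 · 3^{−9} = 1287/19683.
As a reduced fraction: E[X] = 143/2187 ≈ 0.065386.
Is E[X] < 1? YES.
Since E[X] < 1, there exists a 3-coloring of K_{13} with no monochromatic K_5; hence R_3(5) > 13.

E[X] = 143/2187 ≈ 0.065386; E[X] < 1, so R_3(5) > 13.


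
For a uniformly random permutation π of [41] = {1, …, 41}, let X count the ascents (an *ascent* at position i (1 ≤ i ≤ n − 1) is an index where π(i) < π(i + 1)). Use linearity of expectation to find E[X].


Write X = Σ X_I over i = 1, …, 40, with X_I the indicator of one ascent.
There are 40 indicators.
For each fixed i, the pair (π(i), π(i+1)) is a uniformly random ordered pair of distinct values from {1, …, 41}; by symmetry P[π(i) < π(i+1)] = 1/2.
By linearity: E[X] = 40 · (1/2) = (41 − 1) · (1/2) = 20 ≈ 20.00000.

E[X] = 20 = 20.00000.


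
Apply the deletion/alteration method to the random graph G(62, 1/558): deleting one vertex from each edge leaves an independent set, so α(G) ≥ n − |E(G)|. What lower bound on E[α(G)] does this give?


E[|E(G)|] = C(62, 2)·p = 1891 · (1/558) = 61/18.
E[α(G)] ≥ n − E[|E(G)|] = 62 − 61/18 = 1055/18.
Numerically: ≈ 58.611.
(This is only a lower bound; the true E[α(G)] may be larger.)

E[α(G)] ≥ 1055/18 ≈ 58.611.


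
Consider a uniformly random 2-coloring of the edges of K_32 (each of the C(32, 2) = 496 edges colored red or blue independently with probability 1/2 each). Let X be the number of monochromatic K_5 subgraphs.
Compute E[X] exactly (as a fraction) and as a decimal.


Let X = Σ_S X_S over the C(32, 5) = 201376 subsets S of size 5, where X_S = 1 if the K_5 on S is monochromatic.
For a fixed S, the K_5 on S has C(5, 2) = 10 edges. P[all 10 edges red] = (1/2)^10, and likewise for blue, so P[monochromatic] = 2·(1/2)^10 = 2^{1 − 10} = 1/512.
By linearity: E[X] = C(32, 5) · 2^{1 − 10} = 201376 · 1/512 = 6293/16.
Numerically: E[X] ≈ 393.312.

E[X] = C(32,5)·2^(1−C(5,2)) = 6293/16 ≈ 393.312.


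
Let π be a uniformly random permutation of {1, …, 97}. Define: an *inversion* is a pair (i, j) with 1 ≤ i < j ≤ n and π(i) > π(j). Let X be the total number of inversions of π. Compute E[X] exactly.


Write X = Σ X_I over the C(97, 2) = 4656 pairs i < j, with X_I the indicator of one inversion.
There are 4656 indicators.
For each fixed pair i < j, the values π(i) and π(j) are two distinct elements of {1, …, 97} in uniformly random order; by symmetry P[π(i) > π(j)] = 1/2.
By linearity: E[X] = 4656 · (1/2) = C(97, 2) · (1/2) = 4656/2 = 2328 ≈ 2328.000.

E[X] = 2328 = 2328.000.


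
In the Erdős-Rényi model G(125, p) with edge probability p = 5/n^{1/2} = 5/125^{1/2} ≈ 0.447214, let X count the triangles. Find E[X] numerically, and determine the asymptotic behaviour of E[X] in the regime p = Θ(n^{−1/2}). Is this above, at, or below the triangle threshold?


Number of potential triangles: C(125, 3) = 317750.
Each occurs with probability p³ ≈ (0.447214)³ ≈ 8.94427191e-02.
By linearity: E[X] = C(125, 3)·p³ ≈ 317750 · 8.94427191e-02 ≈ 28420.423994.
Since α = 1/2 < 1, p = c/n^{1/2} ≫ 1/n is above the triangle threshold p ~ 1/n. Asymptotically E[X] ~ (c³/6)·n^{3(1−α)} = (5³/6)·n^{1.5} → ∞; triangles are abundant w.h.p.

E[X] ≈ 28420.423994; in regime p = Θ(1/n^{1/2}) E[X] diverges (above the triangle threshold p ~ 1/n).


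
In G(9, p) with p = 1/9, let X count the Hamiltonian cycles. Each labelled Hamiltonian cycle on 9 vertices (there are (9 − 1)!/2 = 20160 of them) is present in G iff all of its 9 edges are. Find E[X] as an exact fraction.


K_9 has (9 − 1)!/2 = 20160 labelled Hamiltonian cycles.
For each such Hamiltonian cycle H, let X_H = 1 if all 9 edges of H are present in G. Then P[X_H = 1] = p^{9} = (1/9)^{9} = 1/387420489.
By linearity: E[X] = Σ_H E[X_H] = 20160 · p^{9} = 20160 · 1/387420489 = 2240/43046721.
Numerically: E[X] ≈ 5.20365e-05.

E[X] = 20160 · (1/9)^{9} = 2240/43046721 ≈ 5.20365e-05.


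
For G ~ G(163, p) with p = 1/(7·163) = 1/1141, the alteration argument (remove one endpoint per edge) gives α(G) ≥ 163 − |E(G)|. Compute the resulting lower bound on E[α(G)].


E[|E(G)|] = C(163, 2)·p = 13203 · (1/1141) = 81/7.
E[α(G)] ≥ n − E[|E(G)|] = 163 − 81/7 = 1060/7.
Numerically: ≈ 151.428571.
(This is only a lower bound; the true E[α(G)] may be larger.)

E[α(G)] ≥ 1060/7 ≈ 151.428571.


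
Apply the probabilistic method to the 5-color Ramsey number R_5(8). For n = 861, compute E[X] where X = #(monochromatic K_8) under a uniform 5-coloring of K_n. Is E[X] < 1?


E[X] = C(861, 8) · 5^{1 − 28} = 7250034996615275865 · 5^{−27} = 7250034996615275865/7450580596923828125.
As a reduced fraction: E[X] = 1450006999323055173/1490116119384765625 ≈ 0.973083.
Is E[X] < 1? YES.
Since E[X] < 1, there exists a 5-coloring of K_{861} with no monochromatic K_8; hence R_5(8) > 861.

E[X] = 1450006999323055173/1490116119384765625 ≈ 0.973083; E[X] < 1, so R_5(8) > 861.


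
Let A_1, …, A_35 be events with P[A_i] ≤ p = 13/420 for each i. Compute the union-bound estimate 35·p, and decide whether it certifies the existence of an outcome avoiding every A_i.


Union bound: P[∪_{i=1}^{35} A_i] ≤ Σ_i P[A_i] ≤ 35·p = 35·(13/420) = 13/12.
Numerically: 13/12 ≈ 1.08333.
Is 13/12 < 1? NO.
Since the bound 13/12 is ≥ 1, the union bound is uninformative here; it does NOT by itself certify existence.

35·p = 13/12 ≈ 1.08333; existence NOT certified by the union bound.


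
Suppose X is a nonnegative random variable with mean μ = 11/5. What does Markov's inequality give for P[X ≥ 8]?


μ = E[X] = 11/5, a = 8.
Markov: P[X ≥ 8] ≤ μ/a = (11/5)/8 = 11/40.
Numerically: ≈ 0.275.
(Since a = 8 > μ = 2.200, the bound 11/40 is < 1 and informative.)

P[X ≥ 8] ≤ 11/40 ≈ 0.275.


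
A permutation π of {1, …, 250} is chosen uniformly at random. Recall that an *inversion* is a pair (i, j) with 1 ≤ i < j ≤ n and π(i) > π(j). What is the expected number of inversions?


Write X = Σ X_I over the C(250, 2) = 31125 pairs i < j, with X_I the indicator of one inversion.
There are 31125 indicators.
For each fixed pair i < j, the values π(i) and π(j) are two distinct elements of {1, …, 250} in uniformly random order; by symmetry P[π(i) > π(j)] = 1/2.
By linearity: E[X] = 31125 · (1/2) = C(250, 2) · (1/2) = 31125/2 = 31125/2 ≈ 15562.50000.

E[X] = 31125/2 = 15562.50000.


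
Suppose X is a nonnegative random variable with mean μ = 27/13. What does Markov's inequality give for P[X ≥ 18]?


μ = E[X] = 27/13, a = 18.
Markov: P[X ≥ 18] ≤ μ/a = (27/13)/18 = 3/26.
Numerically: ≈ 0.115.
(Since a = 18 > μ = 2.077, the bound 3/26 is < 1 and informative.)

P[X ≥ 18] ≤ 3/26 ≈ 0.115.


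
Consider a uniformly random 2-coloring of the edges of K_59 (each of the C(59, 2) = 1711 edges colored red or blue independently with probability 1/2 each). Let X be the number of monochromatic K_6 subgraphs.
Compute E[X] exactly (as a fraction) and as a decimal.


Let X = Σ_S X_S over the C(59, 6) = 45057474 subsets S of size 6, where X_S = 1 if the K_6 on S is monochromatic.
For a fixed S, the K_6 on S has C(6, 2) = 15 edges. P[all 15 edges red] = (1/2)^15, and likewise for blue, so P[monochromatic] = 2·(1/2)^15 = 2^{1 − 15} = 1/16384.
By linearity of expectation: E[X] = C(59, 6) · 2^{1 − 15} = 45057474 · 1/16384 = 22528737/8192.
Numerically: E[X] ≈ 2750.08997.

E[X] = C(59,6)·2^(1−C(6,2)) = 22528737/8192 ≈ 2750.08997.


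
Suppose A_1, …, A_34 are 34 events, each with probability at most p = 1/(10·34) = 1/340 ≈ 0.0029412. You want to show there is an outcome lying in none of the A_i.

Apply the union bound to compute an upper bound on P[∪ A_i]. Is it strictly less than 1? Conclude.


Union bound: P[∪_{i=1}^{34} A_i] ≤ Σ_i P[A_i] ≤ 34·p = 34·(1/340) = 1/10.
Numerically: 1/10 ≈ 0.1000000.
Is 1/10 < 1? YES.
Since P[∪ A_i] ≤ 1/10 < 1, the complement has P[∩ A_i^c] ≥ 1 − 1/10 = 9/10 > 0, so some outcome avoids every A_i.

34·p = 1/10 ≈ 0.1000000; existence CERTIFIED by the union bound.


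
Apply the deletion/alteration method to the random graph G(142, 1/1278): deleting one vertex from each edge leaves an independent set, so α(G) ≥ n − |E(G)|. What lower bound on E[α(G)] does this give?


E[|E(G)|] = C(142, 2)·p = 10011 · (1/1278) = 47/6.
E[α(G)] ≥ n − E[|E(G)|] = 142 − 47/6 = 805/6.
Numerically: ≈ 134.16667.
(This is only a lower bound; the true E[α(G)] may be larger.)

E[α(G)] ≥ 805/6 ≈ 134.16667.


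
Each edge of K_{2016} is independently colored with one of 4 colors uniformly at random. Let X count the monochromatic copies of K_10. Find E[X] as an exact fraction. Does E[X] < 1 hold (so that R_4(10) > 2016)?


E[X] = C(2016, 10) · 4^{1 − 45} = 298835995845288230309989008 · 4^{−44} = 298835995845288230309989008/309485009821345068724781056.
As a reduced fraction: E[X] = 18677249740330514394374313/19342813113834066795298816 ≈ 0.966.
Is E[X] < 1? YES.
Since E[X] < 1, there exists a 4-coloring of K_{2016} with no monochromatic K_10; hence R_4(10) > 2016.

E[X] = 18677249740330514394374313/19342813113834066795298816 ≈ 0.966; E[X] < 1, so R_4(10) > 2016.


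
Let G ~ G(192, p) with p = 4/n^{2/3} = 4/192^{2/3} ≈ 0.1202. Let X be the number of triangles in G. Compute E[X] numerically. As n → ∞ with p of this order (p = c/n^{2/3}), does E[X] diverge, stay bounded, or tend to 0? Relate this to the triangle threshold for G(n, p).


Number of potential triangles: C(192, 3) = 1161280.
Each occurs with probability p³ ≈ (0.1202)³ ≈ 1.736111e-03.
By linearity: E[X] = C(192, 3)·p³ ≈ 1161280 · 1.736111e-03 ≈ 2016.1111.
Since α = 2/3 < 1, p = c/n^{2/3} ≫ 1/n is above the triangle threshold p ~ 1/n. Asymptotically E[X] ~ (c³/6)·n^{3(1−α)} = (4³/6)·n^{1} → ∞; triangles are abundant w.h.p.

E[X] ≈ 2016.1111; in regime p = Θ(1/n^{2/3}) E[X] diverges (above the triangle threshold p ~ 1/n).


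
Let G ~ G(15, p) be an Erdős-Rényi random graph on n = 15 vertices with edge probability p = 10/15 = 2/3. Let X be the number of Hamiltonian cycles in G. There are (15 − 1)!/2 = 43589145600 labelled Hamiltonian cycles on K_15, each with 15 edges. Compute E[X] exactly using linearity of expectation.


K_15 has (15 − 1)!/2 = 43589145600 labelled Hamiltonian cycles.
For each such Hamiltonian cycle H, let X_H = 1 if all 15 edges of H are present in G. Then P[X_H = 1] = p^{15} = (2/3)^{15} = 32768/14348907.
Summing the indicators: E[X] = Σ_H E[X_H] = 43589145600 · p^{15} = 43589145600 · 32768/14348907 = 5877897625600/59049.
Numerically: E[X] ≈ 9.954e+07.

E[X] = 43589145600 · (2/3)^{15} = 5877897625600/59049 ≈ 9.954e+07.


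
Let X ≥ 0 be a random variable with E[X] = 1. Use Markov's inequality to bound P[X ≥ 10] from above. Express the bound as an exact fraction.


μ = E[X] = 1, a = 10.
Markov: P[X ≥ 10] ≤ μ/a = (1)/10 = 1/10.
Numerically: ≈ 0.100.
(Since a = 10 > μ = 1.000, the bound 1/10 is < 1 and informative.)

P[X ≥ 10] ≤ 1/10 ≈ 0.100.


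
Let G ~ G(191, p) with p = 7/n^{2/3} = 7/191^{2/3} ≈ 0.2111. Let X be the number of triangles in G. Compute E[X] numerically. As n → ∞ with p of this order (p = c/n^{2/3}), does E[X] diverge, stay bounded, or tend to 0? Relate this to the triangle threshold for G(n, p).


Number of potential triangles: C(191, 3) = 1143135.
Each occurs with probability p³ ≈ (0.2111)³ ≈ 9.402155e-03.
By linearity: E[X] = C(191, 3)·p³ ≈ 1143135 · 9.402155e-03 ≈ 10747.9319.
Since α = 2/3 < 1, p = c/n^{2/3} ≫ 1/n is above the triangle threshold p ~ 1/n. Asymptotically E[X] ~ (c³/6)·n^{3(1−α)} = (7³/6)·n^{1} → ∞; triangles are abundant w.h.p.

E[X] ≈ 10747.9319; in regime p = Θ(1/n^{2/3}) E[X] diverges (above the triangle threshold p ~ 1/n).


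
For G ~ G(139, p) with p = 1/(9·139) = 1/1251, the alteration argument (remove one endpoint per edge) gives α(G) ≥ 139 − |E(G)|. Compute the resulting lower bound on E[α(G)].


E[|E(G)|] = C(139, 2)·p = 9591 · (1/1251) = 23/3.
E[α(G)] ≥ n − E[|E(G)|] = 139 − 23/3 = 394/3.
Numerically: ≈ 131.33333.
(This is only a lower bound; the true E[α(G)] may be larger.)

E[α(G)] ≥ 394/3 ≈ 131.33333.


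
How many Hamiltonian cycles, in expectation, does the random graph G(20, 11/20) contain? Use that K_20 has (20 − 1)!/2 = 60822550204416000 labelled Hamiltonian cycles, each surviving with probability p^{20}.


K_20 has (20 − 1)!/2 = 60822550204416000 labelled Hamiltonian cycles.
For each such Hamiltonian cycle H, let X_H = 1 if all 20 edges of H are present in G. Then P[X_H = 1] = p^{20} = (11/20)^{20} = 672749994932560009201/104857600000000000000000000.
By linearity of expectation: E[X] = Σ_H E[X_H] = 60822550204416000 · p^{20} = 60822550204416000 · 672749994932560009201/104857600000000000000000000 = 9989836509230039246035759128621/25600000000000000000.
Numerically: E[X] ≈ 3.9023e+11.

E[X] = 60822550204416000 · (11/20)^{20} = 9989836509230039246035759128621/25600000000000000000 ≈ 3.9023e+11.
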